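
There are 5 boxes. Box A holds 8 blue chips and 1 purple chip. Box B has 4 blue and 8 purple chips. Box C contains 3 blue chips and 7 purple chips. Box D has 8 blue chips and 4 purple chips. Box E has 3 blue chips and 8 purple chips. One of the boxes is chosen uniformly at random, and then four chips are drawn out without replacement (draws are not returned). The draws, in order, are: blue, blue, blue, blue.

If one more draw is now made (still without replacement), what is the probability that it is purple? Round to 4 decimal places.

0.2630

For each hypothesis, P(data | H) works out to: P(data | box A) = (8/9)(7/8)(6/7)(5/6) = 0.55556; P(data | box B) = (4/12)(3/11)(2/10)(1/9) = 0.0020202; P(data | box C) = (3/10)(2/9)(1/8)(0/7) = 0; P(data | box D) = (8/12)(7/11)(6/10)(5/9) = 0.14141; P(data | box E) = (3/11)(2/10)(1/9)(0/8) = 0.
The prior-weighted likelihoods are 1/5 · 0.55556 = 0.11111, 1/5 · 0.0020202 = 0.00040404, 1/5 · 0 = 0, 1/5 · 0.14141 = 0.028283, 1/5 · 0 = 0; these sum to 0.1398.
Normalising, the posterior is P(box A | data) = 0.7948, P(box B | data) = 0.0028902, P(box C | data) = 0, P(box D | data) = 0.20231, P(box E | data) = 0.
Averaging over the posterior, P(purple next | data) = (1/5)(0.7948) + (1)(0.0028902) + (1/2)(0.20231) = 0.26301.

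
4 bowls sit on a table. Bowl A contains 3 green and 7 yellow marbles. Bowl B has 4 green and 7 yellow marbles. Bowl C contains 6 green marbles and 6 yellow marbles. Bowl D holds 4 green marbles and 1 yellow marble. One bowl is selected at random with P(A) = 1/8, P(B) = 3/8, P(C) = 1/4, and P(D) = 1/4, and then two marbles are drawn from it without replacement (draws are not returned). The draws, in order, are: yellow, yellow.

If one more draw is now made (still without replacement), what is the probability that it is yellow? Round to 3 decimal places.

The likelihood of the observed sequence under each hypothesis: P(data | bowl A) = (7/10)(6/9) = 7/15; P(data | bowl B) = (7/11)(6/10) = 21/55; P(data | bowl C) = (6/12)(5/11) = 5/22; P(data | bowl D) = (1/5)(0/4) = 0.
Multiplying each by its prior: 1/8 · 7/15 = 7/120, 3/8 · 21/55 = 63/440, 1/4 · 5/22 = 5/88, 1/4 · 0 = 0; with total 31/120.
The posterior is then P(bowl A | data) = 0.22581, P(bowl B | data) = 0.55425, P(bowl C | data) = 0.21994, P(bowl D | data) = 0.
So P(yellow next | data) = Σ P(yellow next | H) P(H | data) = (5/8)(0.22581) + (5/9)(0.55425) + (2/5)(0.21994) = 0.53702.

0.537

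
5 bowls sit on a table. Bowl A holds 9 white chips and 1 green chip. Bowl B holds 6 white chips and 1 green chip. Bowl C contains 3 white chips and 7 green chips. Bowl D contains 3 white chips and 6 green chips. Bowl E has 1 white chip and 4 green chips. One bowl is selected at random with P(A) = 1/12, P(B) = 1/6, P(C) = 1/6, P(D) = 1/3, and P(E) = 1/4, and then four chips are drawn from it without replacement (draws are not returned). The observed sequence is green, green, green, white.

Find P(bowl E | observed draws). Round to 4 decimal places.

Under each hypothesis, the probability of the observed sequence is: P(data | bowl A) = (1/10)(0/9) = 0; P(data | bowl B) = (1/7)(0/6) = 0; P(data | bowl C) = (7/10)(6/9)(5/8)(3/7) = 0.125; P(data | bowl D) = (6/9)(5/8)(4/7)(3/6) = 0.11905; P(data | bowl E) = (4/5)(3/4)(2/3)(1/2) = 0.2.
The prior-weighted likelihoods are 1/12 · 0 = 0, 1/6 · 0 = 0, 1/6 · 0.125 = 0.020833, 1/3 · 0.11905 = 0.039683, 1/4 · 0.2 = 0.05; summing to 0.11052.
By Bayes' rule, P(bowl E | data) = (0.05) / (0.11052) = 0.45242.

0.4524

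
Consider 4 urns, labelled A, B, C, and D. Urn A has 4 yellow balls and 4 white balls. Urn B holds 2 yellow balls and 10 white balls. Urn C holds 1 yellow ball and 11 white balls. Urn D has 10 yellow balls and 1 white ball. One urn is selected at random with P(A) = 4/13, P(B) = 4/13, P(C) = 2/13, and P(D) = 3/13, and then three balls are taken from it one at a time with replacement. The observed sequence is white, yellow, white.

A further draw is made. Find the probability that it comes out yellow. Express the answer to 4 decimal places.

0.3192

The likelihood of the observed sequence under each hypothesis: P(data | urn A) = (4/8)(4/8)(4/8) = 0.125; P(data | urn B) = (10/12)(2/12)(10/12) = 0.11574; P(data | urn C) = (11/12)(1/12)(11/12) = 0.070023; P(data | urn D) = (1/11)(10/11)(1/11) = 0.0075131.
The prior-weighted likelihoods are 4/13 · 0.125 = 0.038462, 4/13 · 0.11574 = 0.035613, 2/13 · 0.070023 = 0.010773, 3/13 · 0.0075131 = 0.0017338; with total 0.086581.
The posterior is then P(urn A | data) = 0.44423, P(urn B | data) = 0.41132, P(urn C | data) = 0.12442, P(urn D | data) = 0.020025.
The predictive probability is P(yellow next | data) = (1/2)(0.44423) + (1/6)(0.41132) + (1/12)(0.12442) + (10/11)(0.020025) = 0.31924.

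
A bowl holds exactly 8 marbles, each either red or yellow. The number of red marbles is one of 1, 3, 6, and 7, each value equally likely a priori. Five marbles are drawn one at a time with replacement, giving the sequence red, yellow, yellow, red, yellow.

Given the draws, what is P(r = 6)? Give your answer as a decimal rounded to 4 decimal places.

0.1596

The likelihood of the observed sequence under each hypothesis: P(data | r = 1) = (1/8)(7/8)(7/8)(1/8)(7/8) = 0.010468; P(data | r = 3) = (3/8)(5/8)(5/8)(3/8)(5/8) = 0.034332; P(data | r = 6) = (6/8)(2/8)(2/8)(6/8)(2/8) = 0.0087891; P(data | r = 7) = (7/8)(1/8)(1/8)(7/8)(1/8) = 0.0014954.
The prior-weighted likelihoods are 1/4 · 0.010468 = 0.0026169, 1/4 · 0.034332 = 0.0085831, 1/4 · 0.0087891 = 0.0021973, 1/4 · 0.0014954 = 0.00037384; with total 0.013771.
Therefore the posterior P(r = 6 | data) = (0.0021973) / (0.013771) = 0.15956.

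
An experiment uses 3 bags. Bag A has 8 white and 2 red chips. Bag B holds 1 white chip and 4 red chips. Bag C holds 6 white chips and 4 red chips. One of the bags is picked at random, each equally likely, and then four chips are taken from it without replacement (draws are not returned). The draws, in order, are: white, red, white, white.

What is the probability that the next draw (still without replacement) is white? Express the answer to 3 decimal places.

The likelihood of the observed sequence under each hypothesis: P(data | bag A) = (8/10)(2/9)(7/8)(6/7) = 2/15; P(data | bag B) = (1/5)(4/4)(0/3) = 0; P(data | bag C) = (6/10)(4/9)(5/8)(4/7) = 2/21.
Weighting by the prior gives 1/3 · 2/15 = 2/45, 1/3 · 0 = 0, 1/3 · 2/21 = 2/63; summing to 8/105.
Dividing through by the total gives posterior P(bag A | data) = 7/12, P(bag B | data) = 0, P(bag C | data) = 5/12.
The predictive probability is P(white next | data) = (5/6)(7/12) + (1/2)(5/12) = 25/36.

0.694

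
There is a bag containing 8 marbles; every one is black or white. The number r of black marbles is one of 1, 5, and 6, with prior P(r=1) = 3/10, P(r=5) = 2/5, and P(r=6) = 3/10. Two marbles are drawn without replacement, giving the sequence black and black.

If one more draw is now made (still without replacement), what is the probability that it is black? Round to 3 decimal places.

For each hypothesis, P(data | H) works out to: P(data | r = 1) = (1/8)(0/7) = 0; P(data | r = 5) = (5/8)(4/7) = 5/14; P(data | r = 6) = (6/8)(5/7) = 15/28.
Weighting by the prior gives 3/10 · 0 = 0, 2/5 · 5/14 = 1/7, 3/10 · 15/28 = 9/56; with total 17/56.
Dividing through by the total gives posterior P(r = 1 | data) = 0, P(r = 5 | data) = 8/17, P(r = 6 | data) = 9/17.
The predictive probability is P(black next | data) = (1/2)(8/17) + (2/3)(9/17) = 10/17.

0.588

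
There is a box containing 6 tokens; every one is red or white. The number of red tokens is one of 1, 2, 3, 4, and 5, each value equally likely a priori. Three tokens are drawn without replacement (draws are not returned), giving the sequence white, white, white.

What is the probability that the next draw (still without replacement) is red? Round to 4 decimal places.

0.4667

Under each hypothesis, the probability of the observed sequence is: P(data | r = 1) = (5/6)(4/5)(3/4) = 1/2; P(data | r = 2) = (4/6)(3/5)(2/4) = 1/5; P(data | r = 3) = (3/6)(2/5)(1/4) = 1/20; P(data | r = 4) = (2/6)(1/5)(0/4) = 0; P(data | r = 5) = (1/6)(0/5) = 0.
Weighting by the prior gives 1/5 · 1/2 = 1/10, 1/5 · 1/5 = 1/25, 1/5 · 1/20 = 1/100, 1/5 · 0 = 0, 1/5 · 0 = 0; summing to 3/20.
The posterior is then P(r = 1 | data) = 2/3, P(r = 2 | data) = 4/15, P(r = 3 | data) = 1/15, P(r = 4 | data) = 0, P(r = 5 | data) = 0.
So P(red next | data) = Σ P(red next | H) P(H | data) = (1/3)(2/3) + (2/3)(4/15) + (1)(1/15) = 7/15.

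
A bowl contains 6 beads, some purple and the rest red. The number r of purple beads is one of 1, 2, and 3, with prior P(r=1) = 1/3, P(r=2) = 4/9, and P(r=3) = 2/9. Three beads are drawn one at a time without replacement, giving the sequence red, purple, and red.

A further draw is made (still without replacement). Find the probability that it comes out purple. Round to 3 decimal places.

For each hypothesis, P(data | H) works out to: P(data | r = 1) = (5/6)(1/5)(4/4) = 1/6; P(data | r = 2) = (4/6)(2/5)(3/4) = 1/5; P(data | r = 3) = (3/6)(3/5)(2/4) = 3/20.
Multiplying each by its prior: 1/3 · 1/6 = 1/18, 4/9 · 1/5 = 4/45, 2/9 · 3/20 = 1/30; these sum to 8/45.
Dividing through by the total gives posterior P(r = 1 | data) = 5/16, P(r = 2 | data) = 1/2, P(r = 3 | data) = 3/16.
The predictive probability is P(purple next | data) = (0)(5/16) + (1/3)(1/2) + (2/3)(3/16) = 7/24.

0.292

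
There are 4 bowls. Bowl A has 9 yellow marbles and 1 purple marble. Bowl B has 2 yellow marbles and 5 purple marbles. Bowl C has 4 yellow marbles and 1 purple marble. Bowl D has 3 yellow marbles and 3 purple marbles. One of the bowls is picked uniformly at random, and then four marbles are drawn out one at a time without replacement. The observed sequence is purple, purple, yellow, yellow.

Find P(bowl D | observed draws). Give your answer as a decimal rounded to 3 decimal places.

0.677

Under each hypothesis, the probability of the observed sequence is: P(data | bowl A) = (1/10)(0/9) = 0; P(data | bowl B) = (5/7)(4/6)(2/5)(1/4) = 1/21; P(data | bowl C) = (1/5)(0/4) = 0; P(data | bowl D) = (3/6)(2/5)(3/4)(2/3) = 1/10.
Multiplying each by its prior: 1/4 · 0 = 0, 1/4 · 1/21 = 1/84, 1/4 · 0 = 0, 1/4 · 1/10 = 1/40; these sum to 31/840.
So P(bowl D | data) = (1/40) / (31/840) = 21/31.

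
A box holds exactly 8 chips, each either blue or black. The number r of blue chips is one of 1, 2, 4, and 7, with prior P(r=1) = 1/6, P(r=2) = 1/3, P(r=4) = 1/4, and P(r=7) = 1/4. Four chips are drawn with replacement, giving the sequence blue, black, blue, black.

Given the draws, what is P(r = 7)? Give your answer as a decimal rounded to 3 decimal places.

0.093

Compute the likelihood of the observed sequence for each case: P(data | r = 1) = (1/8)(7/8)(1/8)(7/8) = 0.011963; P(data | r = 2) = (2/8)(6/8)(2/8)(6/8) = 0.035156; P(data | r = 4) = (4/8)(4/8)(4/8)(4/8) = 0.0625; P(data | r = 7) = (7/8)(1/8)(7/8)(1/8) = 0.011963.
Multiplying each by its prior: 1/6 · 0.011963 = 0.0019938, 1/3 · 0.035156 = 0.011719, 1/4 · 0.0625 = 0.015625, 1/4 · 0.011963 = 0.0029907; summing to 0.032328.
By Bayes' rule, P(r = 7 | data) = (0.0029907) / (0.032328) = 0.092511.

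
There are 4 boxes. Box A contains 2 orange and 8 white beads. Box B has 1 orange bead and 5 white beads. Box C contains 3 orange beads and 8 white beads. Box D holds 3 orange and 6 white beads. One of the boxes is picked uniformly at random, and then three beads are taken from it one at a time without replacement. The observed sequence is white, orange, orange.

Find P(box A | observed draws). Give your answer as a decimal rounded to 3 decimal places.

0.156

For each hypothesis, P(data | H) works out to: P(data | box A) = (8/10)(2/9)(1/8) = 0.022222; P(data | box B) = (5/6)(1/5)(0/4) = 0; P(data | box C) = (8/11)(3/10)(2/9) = 0.048485; P(data | box D) = (6/9)(3/8)(2/7) = 0.071429.
Multiplying each by its prior: 1/4 · 0.022222 = 0.0055556, 1/4 · 0 = 0, 1/4 · 0.048485 = 0.012121, 1/4 · 0.071429 = 0.017857; summing to 0.035534.
So P(box A | data) = (0.0055556) / (0.035534) = 0.15635.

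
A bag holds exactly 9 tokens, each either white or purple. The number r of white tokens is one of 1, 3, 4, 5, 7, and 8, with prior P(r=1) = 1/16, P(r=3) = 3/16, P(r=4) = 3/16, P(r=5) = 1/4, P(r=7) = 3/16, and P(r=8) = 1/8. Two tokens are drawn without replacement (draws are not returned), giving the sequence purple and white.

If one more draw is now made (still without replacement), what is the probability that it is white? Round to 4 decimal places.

0.5341

For each hypothesis, P(data | H) works out to: P(data | r = 1) = (8/9)(1/8) = 1/9; P(data | r = 3) = (6/9)(3/8) = 1/4; P(data | r = 4) = (5/9)(4/8) = 5/18; P(data | r = 5) = (4/9)(5/8) = 5/18; P(data | r = 7) = (2/9)(7/8) = 7/36; P(data | r = 8) = (1/9)(8/8) = 1/9.
Multiplying each by its prior: 1/16 · 1/9 = 1/144, 3/16 · 1/4 = 3/64, 3/16 · 5/18 = 5/96, 1/4 · 5/18 = 5/72, 3/16 · 7/36 = 7/192, 1/8 · 1/9 = 1/72; summing to 65/288.
Dividing through by the total gives posterior P(r = 1 | data) = 2/65, P(r = 3 | data) = 27/130, P(r = 4 | data) = 3/13, P(r = 5 | data) = 4/13, P(r = 7 | data) = 21/130, P(r = 8 | data) = 4/65.
Averaging over the posterior, P(white next | data) = (0)(2/65) + (2/7)(27/130) + (3/7)(3/13) + (4/7)(4/13) + (6/7)(21/130) + (1)(4/65) = 243/455.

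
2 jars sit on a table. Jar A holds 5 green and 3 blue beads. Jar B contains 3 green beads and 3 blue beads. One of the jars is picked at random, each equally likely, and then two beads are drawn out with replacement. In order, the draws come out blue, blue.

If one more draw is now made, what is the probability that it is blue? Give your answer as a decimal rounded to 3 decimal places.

Under each hypothesis, the probability of the observed sequence is: P(data | jar A) = (3/8)(3/8) = 9/64; P(data | jar B) = (3/6)(3/6) = 1/4.
The prior-weighted likelihoods are 1/2 · 9/64 = 9/128, 1/2 · 1/4 = 1/8; these sum to 25/128.
Normalising, the posterior is P(jar A | data) = 9/25, P(jar B | data) = 16/25.
Averaging over the posterior, P(blue next | data) = (3/8)(9/25) + (1/2)(16/25) = 91/200.

0.455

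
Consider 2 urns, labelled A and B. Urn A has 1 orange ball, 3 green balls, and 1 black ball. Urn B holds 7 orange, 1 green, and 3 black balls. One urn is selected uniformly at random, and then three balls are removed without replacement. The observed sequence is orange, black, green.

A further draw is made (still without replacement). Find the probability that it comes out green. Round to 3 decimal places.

For each hypothesis, P(data | H) works out to: P(data | urn A) = (1/5)(1/4)(3/3) = 0.05; P(data | urn B) = (7/11)(3/10)(1/9) = 0.021212.
Multiplying each by its prior: 1/2 · 0.05 = 0.025, 1/2 · 0.021212 = 0.010606; these sum to 0.035606.
The posterior is then P(urn A | data) = 0.70213, P(urn B | data) = 0.29787.
Averaging over the posterior, P(green next | data) = (1)(0.70213) + (0)(0.29787) = 0.70213.

0.702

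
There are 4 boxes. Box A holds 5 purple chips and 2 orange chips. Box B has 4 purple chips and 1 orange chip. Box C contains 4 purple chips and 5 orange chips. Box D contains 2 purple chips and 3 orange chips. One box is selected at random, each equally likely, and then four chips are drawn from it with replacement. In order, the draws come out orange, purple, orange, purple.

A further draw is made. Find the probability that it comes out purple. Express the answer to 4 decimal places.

0.5401

Compute the likelihood of the observed sequence for each case: P(data | box A) = (2/7)(5/7)(2/7)(5/7) = 0.041649; P(data | box B) = (1/5)(4/5)(1/5)(4/5) = 0.0256; P(data | box C) = (5/9)(4/9)(5/9)(4/9) = 0.060966; P(data | box D) = (3/5)(2/5)(3/5)(2/5) = 0.0576.
The prior-weighted likelihoods are 1/4 · 0.041649 = 0.010412, 1/4 · 0.0256 = 0.0064, 1/4 · 0.060966 = 0.015242, 1/4 · 0.0576 = 0.0144; with total 0.046454.
The posterior is then P(box A | data) = 0.22414, P(box B | data) = 0.13777, P(box C | data) = 0.3281, P(box D | data) = 0.30998.
The predictive probability is P(purple next | data) = (5/7)(0.22414) + (4/5)(0.13777) + (4/9)(0.3281) + (2/5)(0.30998) = 0.54014.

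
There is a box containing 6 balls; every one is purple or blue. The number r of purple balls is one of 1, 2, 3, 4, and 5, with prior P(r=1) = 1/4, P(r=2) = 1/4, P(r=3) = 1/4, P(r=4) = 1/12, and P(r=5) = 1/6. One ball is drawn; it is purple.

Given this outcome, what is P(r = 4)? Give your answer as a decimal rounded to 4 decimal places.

Compute the likelihood of this draw for each case: P(data | r = 1) = (1/6) = 1/6; P(data | r = 2) = (2/6) = 1/3; P(data | r = 3) = (3/6) = 1/2; P(data | r = 4) = (4/6) = 2/3; P(data | r = 5) = (5/6) = 5/6.
Weighting by the prior gives 1/4 · 1/6 = 1/24, 1/4 · 1/3 = 1/12, 1/4 · 1/2 = 1/8, 1/12 · 2/3 = 1/18, 1/6 · 5/6 = 5/36; summing to 4/9.
So P(r = 4 | data) = (1/18) / (4/9) = 1/8.

0.1250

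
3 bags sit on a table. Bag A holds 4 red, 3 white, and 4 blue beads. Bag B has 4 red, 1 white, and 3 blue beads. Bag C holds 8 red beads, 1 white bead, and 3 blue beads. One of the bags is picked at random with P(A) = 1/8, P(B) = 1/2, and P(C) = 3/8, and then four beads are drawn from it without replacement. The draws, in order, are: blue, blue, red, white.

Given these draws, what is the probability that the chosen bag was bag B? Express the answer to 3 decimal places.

0.653

Under each hypothesis, the probability of the observed sequence is: P(data | bag A) = (4/11)(3/10)(4/9)(3/8) = 0.018182; P(data | bag B) = (3/8)(2/7)(4/6)(1/5) = 0.014286; P(data | bag C) = (3/12)(2/11)(8/10)(1/9) = 0.0040404.
Weighting by the prior gives 1/8 · 0.018182 = 0.0022727, 1/2 · 0.014286 = 0.0071429, 3/8 · 0.0040404 = 0.0015152; these sum to 0.010931.
Therefore the posterior P(bag B | data) = (0.0071429) / (0.010931) = 0.65347.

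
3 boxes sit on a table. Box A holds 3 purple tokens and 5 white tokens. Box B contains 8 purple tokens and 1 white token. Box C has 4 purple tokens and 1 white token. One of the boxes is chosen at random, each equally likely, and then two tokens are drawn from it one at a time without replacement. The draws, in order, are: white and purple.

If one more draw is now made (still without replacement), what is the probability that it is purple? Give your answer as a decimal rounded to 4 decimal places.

Under each hypothesis, the probability of the observed sequence is: P(data | box A) = (5/8)(3/7) = 0.26786; P(data | box B) = (1/9)(8/8) = 0.11111; P(data | box C) = (1/5)(4/4) = 0.2.
The prior-weighted likelihoods are 1/3 · 0.26786 = 0.089286, 1/3 · 0.11111 = 0.037037, 1/3 · 0.2 = 0.066667; summing to 0.19299.
Normalising, the posterior is P(box A | data) = 0.46265, P(box B | data) = 0.19191, P(box C | data) = 0.34544.
The predictive probability is P(purple next | data) = (1/3)(0.46265) + (1)(0.19191) + (1)(0.34544) = 0.69157.

0.6916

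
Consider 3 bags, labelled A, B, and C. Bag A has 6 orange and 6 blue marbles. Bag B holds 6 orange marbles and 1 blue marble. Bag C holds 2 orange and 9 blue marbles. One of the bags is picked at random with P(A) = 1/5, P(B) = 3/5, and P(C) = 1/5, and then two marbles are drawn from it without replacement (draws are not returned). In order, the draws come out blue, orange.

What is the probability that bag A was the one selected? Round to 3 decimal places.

0.315

For each hypothesis, P(data | H) works out to: P(data | bag A) = (6/12)(6/11) = 0.27273; P(data | bag B) = (1/7)(6/6) = 0.14286; P(data | bag C) = (9/11)(2/10) = 0.16364.
Weighting by the prior gives 1/5 · 0.27273 = 0.054545, 3/5 · 0.14286 = 0.085714, 1/5 · 0.16364 = 0.032727; these sum to 0.17299.
Therefore the posterior P(bag A | data) = (0.054545) / (0.17299) = 0.31532.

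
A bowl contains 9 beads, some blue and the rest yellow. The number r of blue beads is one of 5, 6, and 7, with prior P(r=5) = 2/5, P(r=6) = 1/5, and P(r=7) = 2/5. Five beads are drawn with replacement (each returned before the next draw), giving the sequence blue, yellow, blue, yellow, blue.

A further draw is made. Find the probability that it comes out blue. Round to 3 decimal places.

0.651

For each hypothesis, P(data | H) works out to: P(data | r = 5) = (5/9)(4/9)(5/9)(4/9)(5/9) = 0.03387; P(data | r = 6) = (6/9)(3/9)(6/9)(3/9)(6/9) = 0.032922; P(data | r = 7) = (7/9)(2/9)(7/9)(2/9)(7/9) = 0.023235.
Weighting by the prior gives 2/5 · 0.03387 = 0.013548, 1/5 · 0.032922 = 0.0065844, 2/5 · 0.023235 = 0.009294; summing to 0.029426.
Normalising, the posterior is P(r = 5 | data) = 0.46041, P(r = 6 | data) = 0.22376, P(r = 7 | data) = 0.31584.
Averaging over the posterior, P(blue next | data) = (5/9)(0.46041) + (2/3)(0.22376) + (7/9)(0.31584) = 0.6506.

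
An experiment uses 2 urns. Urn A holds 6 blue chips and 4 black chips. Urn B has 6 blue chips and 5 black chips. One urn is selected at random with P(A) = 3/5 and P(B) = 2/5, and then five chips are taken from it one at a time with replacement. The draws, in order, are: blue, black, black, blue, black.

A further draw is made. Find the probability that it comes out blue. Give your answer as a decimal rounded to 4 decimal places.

Under each hypothesis, the probability of the observed sequence is: P(data | urn A) = (6/10)(4/10)(4/10)(6/10)(4/10) = 0.02304; P(data | urn B) = (6/11)(5/11)(5/11)(6/11)(5/11) = 0.027941.
The prior-weighted likelihoods are 3/5 · 0.02304 = 0.013824, 2/5 · 0.027941 = 0.011177; summing to 0.025001.
Dividing through by the total gives posterior P(urn A | data) = 0.55295, P(urn B | data) = 0.44705.
So P(blue next | data) = Σ P(blue next | H) P(H | data) = (3/5)(0.55295) + (6/11)(0.44705) = 0.57562.

0.5756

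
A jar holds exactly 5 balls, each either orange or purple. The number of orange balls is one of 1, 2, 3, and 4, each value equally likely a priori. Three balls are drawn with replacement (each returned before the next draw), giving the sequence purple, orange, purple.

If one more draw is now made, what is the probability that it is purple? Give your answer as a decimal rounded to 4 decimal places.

Under each hypothesis, the probability of the observed sequence is: P(data | r = 1) = (4/5)(1/5)(4/5) = 16/125; P(data | r = 2) = (3/5)(2/5)(3/5) = 18/125; P(data | r = 3) = (2/5)(3/5)(2/5) = 12/125; P(data | r = 4) = (1/5)(4/5)(1/5) = 4/125.
Weighting by the prior gives 1/4 · 16/125 = 4/125, 1/4 · 18/125 = 9/250, 1/4 · 12/125 = 3/125, 1/4 · 4/125 = 1/125; these sum to 1/10.
Dividing through by the total gives posterior P(r = 1 | data) = 8/25, P(r = 2 | data) = 9/25, P(r = 3 | data) = 6/25, P(r = 4 | data) = 2/25.
Averaging over the posterior, P(purple next | data) = (4/5)(8/25) + (3/5)(9/25) + (2/5)(6/25) + (1/5)(2/25) = 73/125.

0.5840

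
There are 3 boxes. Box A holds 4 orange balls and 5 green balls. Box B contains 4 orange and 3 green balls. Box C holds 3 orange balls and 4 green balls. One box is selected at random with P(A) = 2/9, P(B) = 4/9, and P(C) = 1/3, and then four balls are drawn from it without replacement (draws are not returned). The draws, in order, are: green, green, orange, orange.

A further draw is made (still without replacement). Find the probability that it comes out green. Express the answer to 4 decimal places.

For each hypothesis, P(data | H) works out to: P(data | box A) = (5/9)(4/8)(4/7)(3/6) = 0.079365; P(data | box B) = (3/7)(2/6)(4/5)(3/4) = 0.085714; P(data | box C) = (4/7)(3/6)(3/5)(2/4) = 0.085714.
Weighting by the prior gives 2/9 · 0.079365 = 0.017637, 4/9 · 0.085714 = 0.038095, 1/3 · 0.085714 = 0.028571; these sum to 0.084303.
The posterior is then P(box A | data) = 0.20921, P(box B | data) = 0.45188, P(box C | data) = 0.33891.
The predictive probability is P(green next | data) = (3/5)(0.20921) + (1/3)(0.45188) + (2/3)(0.33891) = 0.50209.

0.5021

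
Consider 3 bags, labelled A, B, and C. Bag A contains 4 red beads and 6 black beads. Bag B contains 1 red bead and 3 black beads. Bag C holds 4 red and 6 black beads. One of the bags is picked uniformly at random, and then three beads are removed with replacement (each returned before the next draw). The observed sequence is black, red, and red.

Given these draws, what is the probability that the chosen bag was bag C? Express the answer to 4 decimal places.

Under each hypothesis, the probability of the observed sequence is: P(data | bag A) = (6/10)(4/10)(4/10) = 0.096; P(data | bag B) = (3/4)(1/4)(1/4) = 0.046875; P(data | bag C) = (6/10)(4/10)(4/10) = 0.096.
The prior-weighted likelihoods are 1/3 · 0.096 = 0.032, 1/3 · 0.046875 = 0.015625, 1/3 · 0.096 = 0.032; with total 0.079625.
Hence P(bag C | data) = (0.032) / (0.079625) = 0.40188.

0.4019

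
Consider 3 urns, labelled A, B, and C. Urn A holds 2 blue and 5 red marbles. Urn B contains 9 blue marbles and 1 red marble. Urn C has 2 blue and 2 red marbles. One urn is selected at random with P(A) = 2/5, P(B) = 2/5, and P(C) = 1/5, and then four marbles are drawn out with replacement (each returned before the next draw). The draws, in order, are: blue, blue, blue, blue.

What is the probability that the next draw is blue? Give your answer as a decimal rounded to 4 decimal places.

The likelihood of the observed sequence under each hypothesis: P(data | urn A) = (2/7)(2/7)(2/7)(2/7) = 0.0066639; P(data | urn B) = (9/10)(9/10)(9/10)(9/10) = 0.6561; P(data | urn C) = (2/4)(2/4)(2/4)(2/4) = 0.0625.
The prior-weighted likelihoods are 2/5 · 0.0066639 = 0.0026656, 2/5 · 0.6561 = 0.26244, 1/5 · 0.0625 = 0.0125; with total 0.27761.
Dividing through by the total gives posterior P(urn A | data) = 0.009602, P(urn B | data) = 0.94537, P(urn C | data) = 0.045028.
Averaging over the posterior, P(blue next | data) = (2/7)(0.009602) + (9/10)(0.94537) + (1/2)(0.045028) = 0.87609.

0.8761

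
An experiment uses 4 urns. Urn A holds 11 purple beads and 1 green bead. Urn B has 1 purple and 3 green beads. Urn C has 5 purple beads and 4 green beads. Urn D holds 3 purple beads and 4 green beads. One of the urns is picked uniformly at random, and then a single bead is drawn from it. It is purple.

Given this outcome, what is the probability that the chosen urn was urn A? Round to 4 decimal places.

The likelihood of this draw under each hypothesis: P(data | urn A) = (11/12) = 11/12; P(data | urn B) = (1/4) = 1/4; P(data | urn C) = (5/9) = 5/9; P(data | urn D) = (3/7) = 3/7.
The prior-weighted likelihoods are 1/4 · 11/12 = 11/48, 1/4 · 1/4 = 1/16, 1/4 · 5/9 = 5/36, 1/4 · 3/7 = 3/28; with total 271/504.
So P(urn A | data) = (11/48) / (271/504) = 231/542.

0.4262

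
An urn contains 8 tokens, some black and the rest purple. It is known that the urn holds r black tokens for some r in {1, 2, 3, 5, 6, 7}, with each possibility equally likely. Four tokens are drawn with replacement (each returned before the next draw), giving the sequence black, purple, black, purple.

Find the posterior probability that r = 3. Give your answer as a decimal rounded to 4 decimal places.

0.2691

Compute the likelihood of the observed sequence for each case: P(data | r = 1) = (1/8)(7/8)(1/8)(7/8) = 0.011963; P(data | r = 2) = (2/8)(6/8)(2/8)(6/8) = 0.035156; P(data | r = 3) = (3/8)(5/8)(3/8)(5/8) = 0.054932; P(data | r = 5) = (5/8)(3/8)(5/8)(3/8) = 0.054932; P(data | r = 6) = (6/8)(2/8)(6/8)(2/8) = 0.035156; P(data | r = 7) = (7/8)(1/8)(7/8)(1/8) = 0.011963.
The prior-weighted likelihoods are 1/6 · 0.011963 = 0.0019938, 1/6 · 0.035156 = 0.0058594, 1/6 · 0.054932 = 0.0091553, 1/6 · 0.054932 = 0.0091553, 1/6 · 0.035156 = 0.0058594, 1/6 · 0.011963 = 0.0019938; these sum to 0.034017.
By Bayes' rule, P(r = 3 | data) = (0.0091553) / (0.034017) = 0.26914.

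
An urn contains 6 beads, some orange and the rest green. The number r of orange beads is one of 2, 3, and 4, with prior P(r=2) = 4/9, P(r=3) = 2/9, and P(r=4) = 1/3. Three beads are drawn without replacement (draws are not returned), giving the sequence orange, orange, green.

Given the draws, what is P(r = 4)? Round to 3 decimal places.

0.514

For each hypothesis, P(data | H) works out to: P(data | r = 2) = (2/6)(1/5)(4/4) = 1/15; P(data | r = 3) = (3/6)(2/5)(3/4) = 3/20; P(data | r = 4) = (4/6)(3/5)(2/4) = 1/5.
Multiplying each by its prior: 4/9 · 1/15 = 4/135, 2/9 · 3/20 = 1/30, 1/3 · 1/5 = 1/15; with total 7/54.
By Bayes' rule, P(r = 4 | data) = (1/15) / (7/54) = 18/35.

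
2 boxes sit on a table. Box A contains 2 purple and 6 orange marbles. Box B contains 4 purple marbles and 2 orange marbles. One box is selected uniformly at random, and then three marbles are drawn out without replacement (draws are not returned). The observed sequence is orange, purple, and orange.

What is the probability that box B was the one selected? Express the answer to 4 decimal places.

0.2718

Compute the likelihood of the observed sequence for each case: P(data | box A) = (6/8)(2/7)(5/6) = 5/28; P(data | box B) = (2/6)(4/5)(1/4) = 1/15.
Multiplying each by its prior: 1/2 · 5/28 = 5/56, 1/2 · 1/15 = 1/30; summing to 103/840.
Hence P(box B | data) = (1/30) / (103/840) = 28/103.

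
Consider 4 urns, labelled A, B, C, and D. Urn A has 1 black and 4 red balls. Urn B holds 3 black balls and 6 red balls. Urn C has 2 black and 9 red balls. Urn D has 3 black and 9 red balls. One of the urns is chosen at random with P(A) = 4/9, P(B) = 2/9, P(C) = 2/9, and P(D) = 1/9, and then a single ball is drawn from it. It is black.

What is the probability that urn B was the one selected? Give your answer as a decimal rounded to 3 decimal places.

0.320

For each hypothesis, P(data | H) works out to: P(data | urn A) = (1/5) = 0.2; P(data | urn B) = (3/9) = 0.33333; P(data | urn C) = (2/11) = 0.18182; P(data | urn D) = (3/12) = 0.25.
Multiplying each by its prior: 4/9 · 0.2 = 0.088889, 2/9 · 0.33333 = 0.074074, 2/9 · 0.18182 = 0.040404, 1/9 · 0.25 = 0.027778; these sum to 0.23114.
Therefore the posterior P(urn B | data) = (0.074074) / (0.23114) = 0.32047.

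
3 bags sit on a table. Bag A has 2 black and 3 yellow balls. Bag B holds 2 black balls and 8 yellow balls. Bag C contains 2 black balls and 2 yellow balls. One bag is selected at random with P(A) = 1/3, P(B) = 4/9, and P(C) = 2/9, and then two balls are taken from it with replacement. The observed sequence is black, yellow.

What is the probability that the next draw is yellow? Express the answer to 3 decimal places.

0.642

Under each hypothesis, the probability of the observed sequence is: P(data | bag A) = (2/5)(3/5) = 6/25; P(data | bag B) = (2/10)(8/10) = 4/25; P(data | bag C) = (2/4)(2/4) = 1/4.
Weighting by the prior gives 1/3 · 6/25 = 2/25, 4/9 · 4/25 = 16/225, 2/9 · 1/4 = 1/18; summing to 31/150.
Dividing through by the total gives posterior P(bag A | data) = 12/31, P(bag B | data) = 32/93, P(bag C | data) = 25/93.
So P(yellow next | data) = Σ P(yellow next | H) P(H | data) = (3/5)(12/31) + (4/5)(32/93) + (1/2)(25/93) = 199/310.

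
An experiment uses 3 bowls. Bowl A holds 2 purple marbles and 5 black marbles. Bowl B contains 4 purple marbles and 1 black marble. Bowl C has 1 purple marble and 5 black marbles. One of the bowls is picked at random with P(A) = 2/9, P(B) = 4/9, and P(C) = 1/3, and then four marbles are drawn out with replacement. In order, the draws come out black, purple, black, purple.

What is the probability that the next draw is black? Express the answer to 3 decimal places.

0.526

Compute the likelihood of the observed sequence for each case: P(data | bowl A) = (5/7)(2/7)(5/7)(2/7) = 0.041649; P(data | bowl B) = (1/5)(4/5)(1/5)(4/5) = 0.0256; P(data | bowl C) = (5/6)(1/6)(5/6)(1/6) = 0.01929.
The prior-weighted likelihoods are 2/9 · 0.041649 = 0.0092554, 4/9 · 0.0256 = 0.011378, 1/3 · 0.01929 = 0.00643; these sum to 0.027063.
The posterior is then P(bowl A | data) = 0.34199, P(bowl B | data) = 0.42041, P(bowl C | data) = 0.23759.
The predictive probability is P(black next | data) = (5/7)(0.34199) + (1/5)(0.42041) + (5/6)(0.23759) = 0.52636.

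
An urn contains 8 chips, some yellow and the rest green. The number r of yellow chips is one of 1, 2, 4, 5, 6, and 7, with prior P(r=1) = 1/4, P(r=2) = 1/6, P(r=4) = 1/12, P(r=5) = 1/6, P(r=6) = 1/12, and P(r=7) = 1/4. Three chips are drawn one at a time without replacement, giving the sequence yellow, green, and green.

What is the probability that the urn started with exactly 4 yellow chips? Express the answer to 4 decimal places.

Under each hypothesis, the probability of the observed sequence is: P(data | r = 1) = (1/8)(7/7)(6/6) = 1/8; P(data | r = 2) = (2/8)(6/7)(5/6) = 5/28; P(data | r = 4) = (4/8)(4/7)(3/6) = 1/7; P(data | r = 5) = (5/8)(3/7)(2/6) = 5/56; P(data | r = 6) = (6/8)(2/7)(1/6) = 1/28; P(data | r = 7) = (7/8)(1/7)(0/6) = 0.
Multiplying each by its prior: 1/4 · 1/8 = 1/32, 1/6 · 5/28 = 5/168, 1/12 · 1/7 = 1/84, 1/6 · 5/56 = 5/336, 1/12 · 1/28 = 1/336, 1/4 · 0 = 0; summing to 61/672.
Therefore the posterior P(r = 4 | data) = (1/84) / (61/672) = 8/61.

0.1311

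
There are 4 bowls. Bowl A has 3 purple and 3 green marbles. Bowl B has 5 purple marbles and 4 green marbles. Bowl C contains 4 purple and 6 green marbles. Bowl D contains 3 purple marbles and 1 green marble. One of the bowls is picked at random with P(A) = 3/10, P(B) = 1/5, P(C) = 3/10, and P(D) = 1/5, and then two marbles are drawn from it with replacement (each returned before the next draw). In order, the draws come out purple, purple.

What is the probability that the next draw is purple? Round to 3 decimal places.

Compute the likelihood of the observed sequence for each case: P(data | bowl A) = (3/6)(3/6) = 0.25; P(data | bowl B) = (5/9)(5/9) = 0.30864; P(data | bowl C) = (4/10)(4/10) = 0.16; P(data | bowl D) = (3/4)(3/4) = 0.5625.
Weighting by the prior gives 3/10 · 0.25 = 0.075, 1/5 · 0.30864 = 0.061728, 3/10 · 0.16 = 0.048, 1/5 · 0.5625 = 0.1125; with total 0.29723.
Normalising, the posterior is P(bowl A | data) = 0.25233, P(bowl B | data) = 0.20768, P(bowl C | data) = 0.16149, P(bowl D | data) = 0.3785.
So P(purple next | data) = Σ P(purple next | H) P(H | data) = (1/2)(0.25233) + (5/9)(0.20768) + (2/5)(0.16149) + (3/4)(0.3785) = 0.59001.

0.590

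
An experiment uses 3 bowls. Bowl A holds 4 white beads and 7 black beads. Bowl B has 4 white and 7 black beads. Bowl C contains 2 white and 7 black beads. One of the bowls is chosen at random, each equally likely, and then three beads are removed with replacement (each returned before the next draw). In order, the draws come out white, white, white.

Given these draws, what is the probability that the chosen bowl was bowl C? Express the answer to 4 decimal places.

0.1024

Compute the likelihood of the observed sequence for each case: P(data | bowl A) = (4/11)(4/11)(4/11) = 0.048084; P(data | bowl B) = (4/11)(4/11)(4/11) = 0.048084; P(data | bowl C) = (2/9)(2/9)(2/9) = 0.010974.
Weighting by the prior gives 1/3 · 0.048084 = 0.016028, 1/3 · 0.048084 = 0.016028, 1/3 · 0.010974 = 0.003658; these sum to 0.035714.
Hence P(bowl C | data) = (0.003658) / (0.035714) = 0.10242.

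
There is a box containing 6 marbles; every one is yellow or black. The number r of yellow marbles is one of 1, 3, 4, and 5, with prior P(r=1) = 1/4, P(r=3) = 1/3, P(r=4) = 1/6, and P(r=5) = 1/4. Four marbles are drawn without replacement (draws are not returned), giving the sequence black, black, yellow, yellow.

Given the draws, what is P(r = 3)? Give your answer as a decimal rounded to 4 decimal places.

0.7500

The likelihood of the observed sequence under each hypothesis: P(data | r = 1) = (5/6)(4/5)(1/4)(0/3) = 0; P(data | r = 3) = (3/6)(2/5)(3/4)(2/3) = 1/10; P(data | r = 4) = (2/6)(1/5)(4/4)(3/3) = 1/15; P(data | r = 5) = (1/6)(0/5) = 0.
The prior-weighted likelihoods are 1/4 · 0 = 0, 1/3 · 1/10 = 1/30, 1/6 · 1/15 = 1/90, 1/4 · 0 = 0; these sum to 2/45.
By Bayes' rule, P(r = 3 | data) = (1/30) / (2/45) = 3/4.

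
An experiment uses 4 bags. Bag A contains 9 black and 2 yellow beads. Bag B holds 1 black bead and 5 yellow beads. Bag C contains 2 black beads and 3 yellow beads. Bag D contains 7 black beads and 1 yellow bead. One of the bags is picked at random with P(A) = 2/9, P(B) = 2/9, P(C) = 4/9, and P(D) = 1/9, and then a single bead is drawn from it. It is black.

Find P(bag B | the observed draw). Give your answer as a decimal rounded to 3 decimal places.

0.075

Compute the likelihood of this draw for each case: P(data | bag A) = (9/11) = 0.81818; P(data | bag B) = (1/6) = 0.16667; P(data | bag C) = (2/5) = 0.4; P(data | bag D) = (7/8) = 0.875.
The prior-weighted likelihoods are 2/9 · 0.81818 = 0.18182, 2/9 · 0.16667 = 0.037037, 4/9 · 0.4 = 0.17778, 1/9 · 0.875 = 0.097222; with total 0.49386.
Hence P(bag B | data) = (0.037037) / (0.49386) = 0.074996.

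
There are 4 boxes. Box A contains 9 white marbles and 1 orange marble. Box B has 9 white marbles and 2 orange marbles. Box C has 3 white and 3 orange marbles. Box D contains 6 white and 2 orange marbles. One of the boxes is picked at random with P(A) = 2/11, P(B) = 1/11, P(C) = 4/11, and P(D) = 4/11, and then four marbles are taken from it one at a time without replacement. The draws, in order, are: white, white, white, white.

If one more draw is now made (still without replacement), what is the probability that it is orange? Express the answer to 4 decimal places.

The likelihood of the observed sequence under each hypothesis: P(data | box A) = (9/10)(8/9)(7/8)(6/7) = 0.6; P(data | box B) = (9/11)(8/10)(7/9)(6/8) = 0.38182; P(data | box C) = (3/6)(2/5)(1/4)(0/3) = 0; P(data | box D) = (6/8)(5/7)(4/6)(3/5) = 0.21429.
Weighting by the prior gives 2/11 · 0.6 = 0.10909, 1/11 · 0.38182 = 0.034711, 4/11 · 0 = 0, 4/11 · 0.21429 = 0.077922; summing to 0.22172.
Normalising, the posterior is P(box A | data) = 0.49201, P(box B | data) = 0.15655, P(box C | data) = 0, P(box D | data) = 0.35144.
Averaging over the posterior, P(orange next | data) = (1/6)(0.49201) + (2/7)(0.15655) + (1/2)(0.35144) = 0.30245.

0.3024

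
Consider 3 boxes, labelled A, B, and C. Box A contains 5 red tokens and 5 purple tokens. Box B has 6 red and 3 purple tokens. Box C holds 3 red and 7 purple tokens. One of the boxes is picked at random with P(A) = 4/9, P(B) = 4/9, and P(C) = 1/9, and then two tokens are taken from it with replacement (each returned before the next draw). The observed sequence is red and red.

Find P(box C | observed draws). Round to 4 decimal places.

The likelihood of the observed sequence under each hypothesis: P(data | box A) = (5/10)(5/10) = 0.25; P(data | box B) = (6/9)(6/9) = 0.44444; P(data | box C) = (3/10)(3/10) = 0.09.
Multiplying each by its prior: 4/9 · 0.25 = 0.11111, 4/9 · 0.44444 = 0.19753, 1/9 · 0.09 = 0.01; with total 0.31864.
So P(box C | data) = (0.01) / (0.31864) = 0.031383.

0.0314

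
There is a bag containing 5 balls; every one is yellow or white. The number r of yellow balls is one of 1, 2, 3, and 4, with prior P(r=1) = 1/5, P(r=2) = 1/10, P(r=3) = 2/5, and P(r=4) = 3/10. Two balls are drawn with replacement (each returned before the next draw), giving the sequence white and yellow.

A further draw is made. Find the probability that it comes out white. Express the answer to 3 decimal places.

0.440

The likelihood of the observed sequence under each hypothesis: P(data | r = 1) = (4/5)(1/5) = 4/25; P(data | r = 2) = (3/5)(2/5) = 6/25; P(data | r = 3) = (2/5)(3/5) = 6/25; P(data | r = 4) = (1/5)(4/5) = 4/25.
Weighting by the prior gives 1/5 · 4/25 = 4/125, 1/10 · 6/25 = 3/125, 2/5 · 6/25 = 12/125, 3/10 · 4/25 = 6/125; summing to 1/5.
Normalising, the posterior is P(r = 1 | data) = 4/25, P(r = 2 | data) = 3/25, P(r = 3 | data) = 12/25, P(r = 4 | data) = 6/25.
The predictive probability is P(white next | data) = (4/5)(4/25) + (3/5)(3/25) + (2/5)(12/25) + (1/5)(6/25) = 11/25.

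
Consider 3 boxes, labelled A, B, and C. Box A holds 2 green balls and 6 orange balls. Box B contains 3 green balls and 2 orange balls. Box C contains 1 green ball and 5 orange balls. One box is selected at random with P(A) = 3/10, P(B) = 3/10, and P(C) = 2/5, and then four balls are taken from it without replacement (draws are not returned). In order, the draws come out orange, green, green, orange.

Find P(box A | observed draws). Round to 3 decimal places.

For each hypothesis, P(data | H) works out to: P(data | box A) = (6/8)(2/7)(1/6)(5/5) = 0.035714; P(data | box B) = (2/5)(3/4)(2/3)(1/2) = 0.1; P(data | box C) = (5/6)(1/5)(0/4) = 0.
The prior-weighted likelihoods are 3/10 · 0.035714 = 0.010714, 3/10 · 0.1 = 0.03, 2/5 · 0 = 0; summing to 0.040714.
Therefore the posterior P(box A | data) = (0.010714) / (0.040714) = 0.26316.

0.263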